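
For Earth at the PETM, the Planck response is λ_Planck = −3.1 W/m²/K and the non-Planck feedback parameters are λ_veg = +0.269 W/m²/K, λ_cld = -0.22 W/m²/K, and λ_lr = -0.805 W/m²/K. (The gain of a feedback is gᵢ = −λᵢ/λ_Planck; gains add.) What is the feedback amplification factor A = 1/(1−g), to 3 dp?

Convert to gains: g_veg = 0.269/3.1 = 0.08677; g_cld = -0.22/3.1 = -0.07097; g_lr = -0.805/3.1 = -0.2597.
Total gain g = -0.2439.
A = 1/(1 + 0.2439) = 0.804.

0.804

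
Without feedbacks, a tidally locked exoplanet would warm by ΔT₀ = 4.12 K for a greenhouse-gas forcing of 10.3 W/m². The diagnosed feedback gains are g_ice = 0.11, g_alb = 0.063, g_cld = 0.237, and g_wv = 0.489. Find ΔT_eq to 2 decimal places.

Total gain g = 0.11 + 0.063 + 0.237 + 0.489 = 0.899.
Amplification A = 1/(1 − 0.899) = 9.901.
ΔT = 4.12 × 9.901 = 40.79 K.

40.79 K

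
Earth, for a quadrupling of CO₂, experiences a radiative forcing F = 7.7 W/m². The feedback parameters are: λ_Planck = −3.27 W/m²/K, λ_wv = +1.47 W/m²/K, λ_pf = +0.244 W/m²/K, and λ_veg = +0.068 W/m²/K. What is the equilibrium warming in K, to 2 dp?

5.17 K

Net feedback parameter λ = (−3.27) + (+1.47) + (+0.244) + (+0.068) = -1.488 W/m²/K.
ΔT = −F/λ = −7.7/(-1.488) = 5.17 K.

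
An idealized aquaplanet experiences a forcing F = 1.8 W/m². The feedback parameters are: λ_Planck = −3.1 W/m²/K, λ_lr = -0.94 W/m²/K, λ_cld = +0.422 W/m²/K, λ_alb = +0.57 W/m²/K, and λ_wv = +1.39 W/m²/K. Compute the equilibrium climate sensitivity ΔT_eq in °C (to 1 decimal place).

1.1 °C

Net feedback parameter λ = (−3.1) + (-0.94) + (+0.422) + (+0.57) + (+1.39) = -1.658 W/m²/K.
ΔT = −F/λ = −1.8/(-1.658) = 1.1 °C.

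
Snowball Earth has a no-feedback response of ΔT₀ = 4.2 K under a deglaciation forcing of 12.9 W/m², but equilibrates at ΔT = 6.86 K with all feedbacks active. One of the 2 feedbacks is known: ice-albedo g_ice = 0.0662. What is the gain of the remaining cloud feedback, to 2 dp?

0.32

Amplification A = ΔT/ΔT₀ = 6.86/4.2 = 1.633.
Total gain g = 1 − 1/A = 1 − 1/1.633 = 0.3876.
The known gain is 0.0662.
g_cld = 0.3876 − 0.0662 = 0.32.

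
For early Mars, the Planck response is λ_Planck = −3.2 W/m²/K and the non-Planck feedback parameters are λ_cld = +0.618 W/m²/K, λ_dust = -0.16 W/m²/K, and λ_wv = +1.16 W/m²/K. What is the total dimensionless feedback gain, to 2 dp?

Convert to gains: g_cld = 0.618/3.2 = 0.1931; g_dust = -0.16/3.2 = -0.05; g_wv = 1.16/3.2 = 0.3625.
Total gain g = 0.5056.

0.51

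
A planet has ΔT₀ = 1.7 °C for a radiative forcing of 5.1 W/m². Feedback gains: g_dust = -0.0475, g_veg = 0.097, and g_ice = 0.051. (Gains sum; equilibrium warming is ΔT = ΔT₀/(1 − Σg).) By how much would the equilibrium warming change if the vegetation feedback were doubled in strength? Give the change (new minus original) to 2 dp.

0.23 °C

Original: g = 0.1005, ΔT = 1.7/(1−0.1005) = 1.8899 °C.
With doubled vegetation: g' = 0.1975, ΔT' = 1.7/(1−0.1975) = 2.1184 °C.
Change = 2.1184 − 1.8899 = 0.23 °C.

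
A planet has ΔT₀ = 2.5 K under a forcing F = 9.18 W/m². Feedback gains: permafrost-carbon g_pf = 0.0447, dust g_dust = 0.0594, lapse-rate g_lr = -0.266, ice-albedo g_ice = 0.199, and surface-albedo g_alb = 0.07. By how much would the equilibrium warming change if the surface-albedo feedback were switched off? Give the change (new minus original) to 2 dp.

Original: g = 0.1071, ΔT = 2.5/(1−0.1071) = 2.7999 K.
Without surface-albedo: g' = 0.0371, ΔT' = 2.5/(1−0.0371) = 2.5963 K.
Change = 2.5963 − 2.7999 = -0.20 K.

-0.20 K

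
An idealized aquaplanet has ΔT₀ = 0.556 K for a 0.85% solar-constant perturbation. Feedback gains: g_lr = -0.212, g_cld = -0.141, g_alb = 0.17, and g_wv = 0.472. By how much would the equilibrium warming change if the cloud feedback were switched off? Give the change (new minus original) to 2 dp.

0.19 K

Original: g = 0.289, ΔT = 0.556/(1−0.289) = 0.7820 K.
Without cloud: g' = 0.43, ΔT' = 0.556/(1−0.43) = 0.9754 K.
Change = 0.9754 − 0.7820 = 0.19 K.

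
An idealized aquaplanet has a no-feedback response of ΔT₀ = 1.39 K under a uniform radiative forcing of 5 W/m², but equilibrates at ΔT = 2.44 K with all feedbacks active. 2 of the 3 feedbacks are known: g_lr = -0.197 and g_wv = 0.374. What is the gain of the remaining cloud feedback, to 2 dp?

Amplification A = ΔT/ΔT₀ = 2.44/1.39 = 1.755.
Total gain g = 1 − 1/A = 1 − 1/1.755 = 0.4302.
Known gains sum to -0.197 + 0.374 = 0.177.
g_cld = 0.4302 − 0.177 = 0.25.

0.25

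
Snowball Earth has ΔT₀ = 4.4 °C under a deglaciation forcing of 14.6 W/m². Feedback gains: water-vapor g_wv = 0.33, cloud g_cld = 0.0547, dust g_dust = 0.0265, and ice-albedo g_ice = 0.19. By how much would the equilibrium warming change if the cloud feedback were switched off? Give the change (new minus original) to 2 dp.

Original: g = 0.6012, ΔT = 4.4/(1−0.6012) = 11.0331 °C.
Without cloud: g' = 0.5465, ΔT' = 4.4/(1−0.5465) = 9.7023 °C.
Change = 9.7023 − 11.0331 = -1.33 °C.

-1.33 °C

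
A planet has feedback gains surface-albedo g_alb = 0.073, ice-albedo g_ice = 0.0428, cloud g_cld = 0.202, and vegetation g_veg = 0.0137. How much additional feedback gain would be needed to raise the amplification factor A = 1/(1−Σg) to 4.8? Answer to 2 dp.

0.46

Current total gain = 0.3315.
Target gain for A = 4.8: g* = 1 − 1/4.8 = 0.7917.
Additional gain needed = 0.7917 − 0.3315 = 0.46.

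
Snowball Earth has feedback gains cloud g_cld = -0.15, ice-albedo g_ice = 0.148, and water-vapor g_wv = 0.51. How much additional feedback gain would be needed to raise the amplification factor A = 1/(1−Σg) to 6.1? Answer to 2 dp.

0.33

Current total gain = 0.508.
Target gain for A = 6.1: g* = 1 − 1/6.1 = 0.8361.
Additional gain needed = 0.8361 − 0.508 = 0.33.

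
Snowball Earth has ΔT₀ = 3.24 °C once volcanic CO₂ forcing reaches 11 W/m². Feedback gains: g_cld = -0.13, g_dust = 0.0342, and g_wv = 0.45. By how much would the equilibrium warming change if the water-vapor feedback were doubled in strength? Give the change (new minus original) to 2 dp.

Original: g = 0.3542, ΔT = 3.24/(1−0.3542) = 5.0170 °C.
With doubled water-vapor: g' = 0.8042, ΔT' = 3.24/(1−0.8042) = 16.5475 °C.
Change = 16.5475 − 5.0170 = 11.53 °C.

11.53 °C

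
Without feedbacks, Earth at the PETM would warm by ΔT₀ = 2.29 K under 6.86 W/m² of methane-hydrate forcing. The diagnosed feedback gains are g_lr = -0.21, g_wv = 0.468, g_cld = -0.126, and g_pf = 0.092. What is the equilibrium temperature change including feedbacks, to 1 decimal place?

3.0 K

Total gain g = -0.21 + 0.468 − 0.126 + 0.092 = 0.224.
Amplification A = 1/(1 − 0.224) = 1.289.
ΔT = 2.29 × 1.289 = 3.0 K.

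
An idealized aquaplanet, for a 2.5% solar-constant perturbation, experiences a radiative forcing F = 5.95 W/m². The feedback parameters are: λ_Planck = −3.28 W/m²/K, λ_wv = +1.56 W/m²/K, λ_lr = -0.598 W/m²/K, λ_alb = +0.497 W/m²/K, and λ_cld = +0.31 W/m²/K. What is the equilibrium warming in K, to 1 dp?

Net feedback parameter λ = (−3.28) + (+1.56) + (-0.598) + (+0.497) + (+0.31) = -1.511 W/m²/K.
ΔT = −F/λ = −5.95/(-1.511) = 3.9 K.

3.9 K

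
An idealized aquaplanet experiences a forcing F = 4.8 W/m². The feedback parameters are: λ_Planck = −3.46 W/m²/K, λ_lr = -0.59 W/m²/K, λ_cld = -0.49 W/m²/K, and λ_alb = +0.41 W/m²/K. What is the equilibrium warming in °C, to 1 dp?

Net feedback parameter λ = (−3.46) + (-0.59) + (-0.49) + (+0.41) = -4.13 W/m²/K.
ΔT = −F/λ = −4.8/(-4.13) = 1.2 °C.

1.2 °C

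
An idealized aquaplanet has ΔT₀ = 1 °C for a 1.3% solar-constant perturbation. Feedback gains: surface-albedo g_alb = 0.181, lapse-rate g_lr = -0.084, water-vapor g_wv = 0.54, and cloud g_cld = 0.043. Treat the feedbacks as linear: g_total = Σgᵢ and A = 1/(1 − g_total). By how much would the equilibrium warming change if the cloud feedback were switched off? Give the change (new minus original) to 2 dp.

Original: g = 0.68, ΔT = 1/(1−0.68) = 3.1250 °C.
Without cloud: g' = 0.637, ΔT' = 1/(1−0.637) = 2.7548 °C.
Change = 2.7548 − 3.1250 = -0.37 °C.

-0.37 °C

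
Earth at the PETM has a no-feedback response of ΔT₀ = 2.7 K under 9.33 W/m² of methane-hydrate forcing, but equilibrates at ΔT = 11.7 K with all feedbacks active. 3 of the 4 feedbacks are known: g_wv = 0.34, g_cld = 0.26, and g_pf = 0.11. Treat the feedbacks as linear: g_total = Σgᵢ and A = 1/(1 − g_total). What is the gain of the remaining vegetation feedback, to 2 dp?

Amplification A = ΔT/ΔT₀ = 11.7/2.7 = 4.333.
Total gain g = 1 − 1/A = 1 − 1/4.333 = 0.7692.
Known gains sum to 0.34 + 0.26 + 0.11 = 0.71.
g_veg = 0.7692 − 0.71 = 0.06.

0.06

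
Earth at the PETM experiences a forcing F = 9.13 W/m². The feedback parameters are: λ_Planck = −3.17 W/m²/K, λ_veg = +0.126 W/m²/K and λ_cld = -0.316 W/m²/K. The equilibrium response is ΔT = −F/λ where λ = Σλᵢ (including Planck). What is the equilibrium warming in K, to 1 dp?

Net feedback parameter λ = (−3.17) + (+0.126) + (-0.316) = -3.36 W/m²/K.
ΔT = −F/λ = −9.13/(-3.36) = 2.7 K.

2.7 K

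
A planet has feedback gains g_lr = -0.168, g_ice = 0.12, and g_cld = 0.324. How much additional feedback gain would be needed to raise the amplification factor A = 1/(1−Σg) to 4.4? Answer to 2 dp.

0.50

Current total gain = 0.276.
Target gain for A = 4.4: g* = 1 − 1/4.4 = 0.7727.
Additional gain needed = 0.7727 − 0.276 = 0.50.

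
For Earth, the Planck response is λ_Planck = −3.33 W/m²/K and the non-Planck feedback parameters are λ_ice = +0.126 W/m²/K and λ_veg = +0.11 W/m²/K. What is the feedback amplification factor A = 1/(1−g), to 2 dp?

Convert to gains: g_ice = 0.126/3.33 = 0.03784; g_veg = 0.11/3.33 = 0.03303.
Total gain g = 0.07087.
A = 1/(1 − 0.07087) = 1.08.

1.08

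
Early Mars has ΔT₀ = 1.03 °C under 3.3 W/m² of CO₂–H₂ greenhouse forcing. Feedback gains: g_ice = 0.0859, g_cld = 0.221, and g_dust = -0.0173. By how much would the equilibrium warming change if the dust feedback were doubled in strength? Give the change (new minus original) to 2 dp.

Original: g = 0.2896, ΔT = 1.03/(1−0.2896) = 1.4499 °C.
With doubled dust: g' = 0.2723, ΔT' = 1.03/(1−0.2723) = 1.4154 °C.
Change = 1.4154 − 1.4499 = -0.03 °C.

-0.03 °C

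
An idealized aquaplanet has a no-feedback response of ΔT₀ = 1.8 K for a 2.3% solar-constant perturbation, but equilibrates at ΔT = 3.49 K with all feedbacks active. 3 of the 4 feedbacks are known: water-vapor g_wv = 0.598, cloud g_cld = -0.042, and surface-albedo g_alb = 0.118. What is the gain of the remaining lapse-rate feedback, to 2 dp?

-0.19

Amplification A = ΔT/ΔT₀ = 3.49/1.8 = 1.939.
Total gain g = 1 − 1/A = 1 − 1/1.939 = 0.4843.
Known gains sum to 0.598 − 0.042 + 0.118 = 0.674.
g_lr = 0.4843 − 0.674 = -0.19.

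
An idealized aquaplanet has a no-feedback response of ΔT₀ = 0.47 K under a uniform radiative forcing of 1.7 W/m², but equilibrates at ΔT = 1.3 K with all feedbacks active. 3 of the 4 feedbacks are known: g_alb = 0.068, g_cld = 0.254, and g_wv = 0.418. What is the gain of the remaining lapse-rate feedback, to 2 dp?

-0.10

Amplification A = ΔT/ΔT₀ = 1.3/0.47 = 2.766.
Total gain g = 1 − 1/A = 1 − 1/2.766 = 0.6385.
Known gains sum to 0.068 + 0.254 + 0.418 = 0.74.
g_lr = 0.6385 − 0.74 = -0.10.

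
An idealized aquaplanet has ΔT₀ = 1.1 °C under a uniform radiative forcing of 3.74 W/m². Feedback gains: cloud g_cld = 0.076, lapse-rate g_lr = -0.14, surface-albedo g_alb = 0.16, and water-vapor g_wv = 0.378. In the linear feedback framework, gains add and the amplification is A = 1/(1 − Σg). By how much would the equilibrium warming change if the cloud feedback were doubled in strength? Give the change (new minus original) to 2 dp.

0.35 °C

Original: g = 0.474, ΔT = 1.1/(1−0.474) = 2.0913 °C.
With doubled cloud: g' = 0.55, ΔT' = 1.1/(1−0.55) = 2.4444 °C.
Change = 2.4444 − 2.0913 = 0.35 °C.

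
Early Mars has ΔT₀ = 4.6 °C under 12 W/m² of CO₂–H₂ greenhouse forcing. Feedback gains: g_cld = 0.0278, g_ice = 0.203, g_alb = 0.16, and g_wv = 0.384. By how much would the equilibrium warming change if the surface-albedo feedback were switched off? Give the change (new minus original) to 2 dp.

Original: g = 0.7748, ΔT = 4.6/(1−0.7748) = 20.4263 °C.
Without surface-albedo: g' = 0.6148, ΔT' = 4.6/(1−0.6148) = 11.9418 °C.
Change = 11.9418 − 20.4263 = -8.48 °C.

-8.48 °C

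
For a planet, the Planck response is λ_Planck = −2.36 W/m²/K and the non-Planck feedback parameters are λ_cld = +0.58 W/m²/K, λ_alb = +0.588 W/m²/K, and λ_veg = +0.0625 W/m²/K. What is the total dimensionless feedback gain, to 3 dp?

Convert to gains: g_cld = 0.58/2.36 = 0.2458; g_alb = 0.588/2.36 = 0.2492; g_veg = 0.0625/2.36 = 0.02648.
Total gain g = 0.52148.

0.521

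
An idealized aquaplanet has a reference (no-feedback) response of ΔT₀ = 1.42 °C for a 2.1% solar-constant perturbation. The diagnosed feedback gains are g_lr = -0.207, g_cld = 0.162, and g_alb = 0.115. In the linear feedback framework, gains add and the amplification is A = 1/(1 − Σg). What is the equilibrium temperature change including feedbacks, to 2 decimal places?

1.53 °C

Total gain g = -0.207 + 0.162 + 0.115 = 0.07.
Amplification A = 1/(1 − 0.07) = 1.075.
ΔT = 1.42 × 1.075 = 1.53 °C.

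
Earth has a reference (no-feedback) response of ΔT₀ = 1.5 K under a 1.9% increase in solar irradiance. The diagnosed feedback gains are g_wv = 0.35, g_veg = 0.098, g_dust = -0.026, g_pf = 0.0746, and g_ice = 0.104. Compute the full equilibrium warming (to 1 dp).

3.8 K

Total gain g = 0.35 + 0.098 − 0.026 + 0.0746 + 0.104 = 0.6006.
Amplification A = 1/(1 − 0.6006) = 2.504.
ΔT = 1.5 × 2.504 = 3.8 K.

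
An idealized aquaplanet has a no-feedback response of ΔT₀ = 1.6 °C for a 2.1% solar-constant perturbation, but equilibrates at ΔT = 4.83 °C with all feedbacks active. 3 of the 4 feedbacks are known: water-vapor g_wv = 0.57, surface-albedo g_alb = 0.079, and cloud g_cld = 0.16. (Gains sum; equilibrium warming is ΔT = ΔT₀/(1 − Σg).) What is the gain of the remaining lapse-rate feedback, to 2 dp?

-0.14

Amplification A = ΔT/ΔT₀ = 4.83/1.6 = 3.019.
Total gain g = 1 − 1/A = 1 − 1/3.019 = 0.6688.
Known gains sum to 0.57 + 0.079 + 0.16 = 0.809.
g_lr = 0.6688 − 0.809 = -0.14.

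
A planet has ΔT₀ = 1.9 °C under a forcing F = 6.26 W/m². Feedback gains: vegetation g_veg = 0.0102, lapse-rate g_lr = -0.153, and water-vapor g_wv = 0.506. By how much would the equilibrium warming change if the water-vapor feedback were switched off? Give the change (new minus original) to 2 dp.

-1.32 °C

Original: g = 0.3632, ΔT = 1.9/(1−0.3632) = 2.9837 °C.
Without water-vapor: g' = -0.1428, ΔT' = 1.9/(1+0.1428) = 1.6626 °C.
Change = 1.6626 − 2.9837 = -1.32 °C.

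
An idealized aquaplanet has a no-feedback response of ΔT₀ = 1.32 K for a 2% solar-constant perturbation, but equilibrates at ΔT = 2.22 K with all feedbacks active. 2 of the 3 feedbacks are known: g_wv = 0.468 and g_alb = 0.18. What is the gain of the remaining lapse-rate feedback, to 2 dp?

Amplification A = ΔT/ΔT₀ = 2.22/1.32 = 1.682.
Total gain g = 1 − 1/A = 1 − 1/1.682 = 0.4055.
Known gains sum to 0.468 + 0.18 = 0.648.
g_lr = 0.4055 − 0.648 = -0.24.

-0.24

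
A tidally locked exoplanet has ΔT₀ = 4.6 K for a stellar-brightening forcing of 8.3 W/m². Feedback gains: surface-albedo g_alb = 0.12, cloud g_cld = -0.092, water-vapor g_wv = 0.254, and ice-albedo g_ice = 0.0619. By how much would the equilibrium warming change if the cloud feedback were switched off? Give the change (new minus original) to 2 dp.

1.14 K

Original: g = 0.3439, ΔT = 4.6/(1−0.3439) = 7.0111 K.
Without cloud: g' = 0.4359, ΔT' = 4.6/(1−0.4359) = 8.1546 K.
Change = 8.1546 − 7.0111 = 1.14 K.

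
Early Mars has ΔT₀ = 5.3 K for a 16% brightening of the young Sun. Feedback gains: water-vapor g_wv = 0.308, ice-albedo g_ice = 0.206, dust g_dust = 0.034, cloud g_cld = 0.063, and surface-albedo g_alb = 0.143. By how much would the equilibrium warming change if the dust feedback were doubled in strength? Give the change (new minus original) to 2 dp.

3.46 K

Original: g = 0.754, ΔT = 5.3/(1−0.754) = 21.5447 K.
With doubled dust: g' = 0.788, ΔT' = 5.3/(1−0.788) = 25.0000 K.
Change = 25.0000 − 21.5447 = 3.46 K.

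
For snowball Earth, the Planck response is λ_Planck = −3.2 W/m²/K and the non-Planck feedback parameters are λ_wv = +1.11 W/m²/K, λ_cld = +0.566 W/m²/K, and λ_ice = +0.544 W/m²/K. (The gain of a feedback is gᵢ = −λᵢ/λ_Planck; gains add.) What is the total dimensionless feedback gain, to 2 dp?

Convert to gains: g_wv = 1.11/3.2 = 0.3469; g_cld = 0.566/3.2 = 0.1769; g_ice = 0.544/3.2 = 0.17.
Total gain g = 0.6938.

0.69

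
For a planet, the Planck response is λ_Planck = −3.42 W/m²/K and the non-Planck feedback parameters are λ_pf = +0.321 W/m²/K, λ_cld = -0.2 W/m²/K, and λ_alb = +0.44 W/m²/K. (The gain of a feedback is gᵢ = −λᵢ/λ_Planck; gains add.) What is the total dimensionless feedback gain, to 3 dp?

Convert to gains: g_pf = 0.321/3.42 = 0.09386; g_cld = -0.2/3.42 = -0.05848; g_alb = 0.44/3.42 = 0.1287.
Total gain g = 0.16408.

0.164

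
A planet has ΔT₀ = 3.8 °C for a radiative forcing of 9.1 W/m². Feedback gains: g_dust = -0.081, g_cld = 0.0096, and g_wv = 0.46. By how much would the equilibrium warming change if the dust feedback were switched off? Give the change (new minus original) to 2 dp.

Original: g = 0.3886, ΔT = 3.8/(1−0.3886) = 6.2152 °C.
Without dust: g' = 0.4696, ΔT' = 3.8/(1−0.4696) = 7.1644 °C.
Change = 7.1644 − 6.2152 = 0.95 °C.

0.95 °C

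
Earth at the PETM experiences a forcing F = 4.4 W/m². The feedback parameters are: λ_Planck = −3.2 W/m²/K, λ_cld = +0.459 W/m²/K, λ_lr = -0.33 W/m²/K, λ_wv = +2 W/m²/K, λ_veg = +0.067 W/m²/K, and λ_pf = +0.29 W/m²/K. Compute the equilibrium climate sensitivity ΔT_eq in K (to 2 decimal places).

Net feedback parameter λ = (−3.2) + (+0.459) + (-0.33) + (+2) + (+0.067) + (+0.29) = -0.714 W/m²/K.
ΔT = −F/λ = −4.4/(-0.714) = 6.16 K.

6.16 K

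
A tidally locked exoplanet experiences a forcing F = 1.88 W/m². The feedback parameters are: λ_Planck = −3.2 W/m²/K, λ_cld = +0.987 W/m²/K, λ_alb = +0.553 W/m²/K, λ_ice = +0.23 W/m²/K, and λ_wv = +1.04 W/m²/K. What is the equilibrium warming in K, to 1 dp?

Net feedback parameter λ = (−3.2) + (+0.987) + (+0.553) + (+0.23) + (+1.04) = -0.39 W/m²/K.
ΔT = −F/λ = −1.88/(-0.39) = 4.8 K.

4.8 K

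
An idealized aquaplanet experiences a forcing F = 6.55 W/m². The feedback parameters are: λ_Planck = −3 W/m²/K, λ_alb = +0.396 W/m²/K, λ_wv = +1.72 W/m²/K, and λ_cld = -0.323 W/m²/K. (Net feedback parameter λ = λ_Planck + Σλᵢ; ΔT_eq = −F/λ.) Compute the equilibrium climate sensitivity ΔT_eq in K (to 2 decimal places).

5.43 K

Net feedback parameter λ = (−3) + (+0.396) + (+1.72) + (-0.323) = -1.207 W/m²/K.
ΔT = −F/λ = −6.55/(-1.207) = 5.43 K.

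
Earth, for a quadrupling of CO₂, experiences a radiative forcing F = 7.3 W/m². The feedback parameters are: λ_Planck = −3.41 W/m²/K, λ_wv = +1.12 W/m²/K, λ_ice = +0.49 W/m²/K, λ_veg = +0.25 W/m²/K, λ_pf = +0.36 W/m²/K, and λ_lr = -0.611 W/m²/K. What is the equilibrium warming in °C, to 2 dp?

4.05 °C

Net feedback parameter λ = (−3.41) + (+1.12) + (+0.49) + (+0.25) + (+0.36) + (-0.611) = -1.801 W/m²/K.
ΔT = −F/λ = −7.3/(-1.801) = 4.05 °C.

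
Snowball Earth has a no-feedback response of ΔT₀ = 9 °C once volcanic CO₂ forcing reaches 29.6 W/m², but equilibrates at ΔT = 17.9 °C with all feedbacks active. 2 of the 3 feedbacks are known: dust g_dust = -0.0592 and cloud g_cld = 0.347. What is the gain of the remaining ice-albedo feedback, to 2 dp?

Amplification A = ΔT/ΔT₀ = 17.9/9 = 1.989.
Total gain g = 1 − 1/A = 1 − 1/1.989 = 0.4972.
Known gains sum to -0.0592 + 0.347 = 0.2878.
g_ice = 0.4972 − 0.2878 = 0.21.

0.21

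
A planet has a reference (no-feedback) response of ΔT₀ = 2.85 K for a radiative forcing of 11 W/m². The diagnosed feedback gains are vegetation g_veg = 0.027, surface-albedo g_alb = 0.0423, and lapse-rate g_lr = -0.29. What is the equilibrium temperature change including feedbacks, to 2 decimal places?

2.33 K

Total gain g = 0.027 + 0.0423 − 0.29 = -0.2207.
Amplification A = 1/(1 + 0.2207) = 0.8192.
ΔT = 2.85 × 0.8192 = 2.33 K.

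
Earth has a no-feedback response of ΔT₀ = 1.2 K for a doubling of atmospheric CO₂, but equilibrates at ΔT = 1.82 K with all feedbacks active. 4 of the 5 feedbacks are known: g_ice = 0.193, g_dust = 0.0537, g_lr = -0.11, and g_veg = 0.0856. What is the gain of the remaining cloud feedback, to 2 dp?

Amplification A = ΔT/ΔT₀ = 1.82/1.2 = 1.517.
Total gain g = 1 − 1/A = 1 − 1/1.517 = 0.3408.
Known gains sum to 0.193 + 0.0537 − 0.11 + 0.0856 = 0.2223.
g_cld = 0.3408 − 0.2223 = 0.12.

0.12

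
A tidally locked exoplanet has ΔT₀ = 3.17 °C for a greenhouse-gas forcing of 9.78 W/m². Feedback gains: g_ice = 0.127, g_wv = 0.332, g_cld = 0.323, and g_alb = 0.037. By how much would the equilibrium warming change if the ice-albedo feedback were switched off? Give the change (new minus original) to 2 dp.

Original: g = 0.819, ΔT = 3.17/(1−0.819) = 17.5138 °C.
Without ice-albedo: g' = 0.692, ΔT' = 3.17/(1−0.692) = 10.2922 °C.
Change = 10.2922 − 17.5138 = -7.22 °C.

-7.22 °C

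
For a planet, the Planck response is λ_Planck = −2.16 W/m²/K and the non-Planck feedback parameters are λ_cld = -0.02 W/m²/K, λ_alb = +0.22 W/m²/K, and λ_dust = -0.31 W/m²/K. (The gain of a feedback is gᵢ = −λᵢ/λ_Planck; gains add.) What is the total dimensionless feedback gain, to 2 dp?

Convert to gains: g_cld = -0.02/2.16 = -0.009259; g_alb = 0.22/2.16 = 0.1019; g_dust = -0.31/2.16 = -0.1435.
Total gain g = -0.050859.

-0.05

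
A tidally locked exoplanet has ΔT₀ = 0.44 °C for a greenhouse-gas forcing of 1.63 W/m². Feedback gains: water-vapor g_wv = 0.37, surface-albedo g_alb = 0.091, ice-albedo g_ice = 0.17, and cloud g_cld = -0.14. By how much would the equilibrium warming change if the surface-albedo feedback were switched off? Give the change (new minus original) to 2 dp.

-0.13 °C

Original: g = 0.491, ΔT = 0.44/(1−0.491) = 0.8644 °C.
Without surface-albedo: g' = 0.4, ΔT' = 0.44/(1−0.4) = 0.7333 °C.
Change = 0.7333 − 0.8644 = -0.13 °C.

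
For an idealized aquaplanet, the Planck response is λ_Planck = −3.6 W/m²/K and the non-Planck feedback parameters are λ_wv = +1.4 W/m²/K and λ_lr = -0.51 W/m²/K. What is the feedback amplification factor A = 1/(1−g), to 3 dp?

1.328

Convert to gains: g_wv = 1.4/3.6 = 0.3889; g_lr = -0.51/3.6 = -0.1417.
Total gain g = 0.2472.
A = 1/(1 − 0.2472) = 1.328.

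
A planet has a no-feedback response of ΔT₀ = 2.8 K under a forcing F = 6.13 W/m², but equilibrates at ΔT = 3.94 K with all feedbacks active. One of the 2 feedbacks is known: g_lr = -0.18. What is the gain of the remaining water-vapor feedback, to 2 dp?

0.47

Amplification A = ΔT/ΔT₀ = 3.94/2.8 = 1.407.
Total gain g = 1 − 1/A = 1 − 1/1.407 = 0.2893.
The known gain is -0.18.
g_wv = 0.2893 + 0.18 = 0.47.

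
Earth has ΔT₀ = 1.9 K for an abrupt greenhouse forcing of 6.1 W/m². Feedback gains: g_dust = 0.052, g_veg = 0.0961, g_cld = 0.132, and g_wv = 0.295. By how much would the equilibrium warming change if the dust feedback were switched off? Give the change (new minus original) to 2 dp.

-0.49 K

Original: g = 0.5751, ΔT = 1.9/(1−0.5751) = 4.4716 K.
Without dust: g' = 0.5231, ΔT' = 1.9/(1−0.5231) = 3.9841 K.
Change = 3.9841 − 4.4716 = -0.49 K.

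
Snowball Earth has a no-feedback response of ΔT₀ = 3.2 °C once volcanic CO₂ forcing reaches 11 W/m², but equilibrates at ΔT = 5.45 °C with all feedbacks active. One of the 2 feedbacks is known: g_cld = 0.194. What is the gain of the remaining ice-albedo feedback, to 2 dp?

0.22

Amplification A = ΔT/ΔT₀ = 5.45/3.2 = 1.703.
Total gain g = 1 − 1/A = 1 − 1/1.703 = 0.4128.
The known gain is 0.194.
g_ice = 0.4128 − 0.194 = 0.22.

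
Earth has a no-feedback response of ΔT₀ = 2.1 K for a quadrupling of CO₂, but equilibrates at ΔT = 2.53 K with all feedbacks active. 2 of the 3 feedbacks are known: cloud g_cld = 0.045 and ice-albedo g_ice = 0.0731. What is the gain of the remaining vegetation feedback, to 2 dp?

Amplification A = ΔT/ΔT₀ = 2.53/2.1 = 1.205.
Total gain g = 1 − 1/A = 1 − 1/1.205 = 0.1701.
Known gains sum to 0.045 + 0.0731 = 0.1181.
g_veg = 0.1701 − 0.1181 = 0.05.

0.05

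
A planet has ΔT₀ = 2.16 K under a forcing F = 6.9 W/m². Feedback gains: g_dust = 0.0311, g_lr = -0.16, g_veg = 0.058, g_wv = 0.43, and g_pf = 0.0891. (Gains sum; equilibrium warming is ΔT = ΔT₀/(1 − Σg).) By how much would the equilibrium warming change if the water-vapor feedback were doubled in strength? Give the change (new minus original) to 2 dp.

13.82 K

Original: g = 0.4482, ΔT = 2.16/(1−0.4482) = 3.9145 K.
With doubled water-vapor: g' = 0.8782, ΔT' = 2.16/(1−0.8782) = 17.7340 K.
Change = 17.7340 − 3.9145 = 13.82 K.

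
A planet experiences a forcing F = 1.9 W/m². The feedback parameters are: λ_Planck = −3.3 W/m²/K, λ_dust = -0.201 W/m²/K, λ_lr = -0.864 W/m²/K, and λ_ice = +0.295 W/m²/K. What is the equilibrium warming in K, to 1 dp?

0.5 K

Net feedback parameter λ = (−3.3) + (-0.201) + (-0.864) + (+0.295) = -4.07 W/m²/K.
ΔT = −F/λ = −1.9/(-4.07) = 0.5 K.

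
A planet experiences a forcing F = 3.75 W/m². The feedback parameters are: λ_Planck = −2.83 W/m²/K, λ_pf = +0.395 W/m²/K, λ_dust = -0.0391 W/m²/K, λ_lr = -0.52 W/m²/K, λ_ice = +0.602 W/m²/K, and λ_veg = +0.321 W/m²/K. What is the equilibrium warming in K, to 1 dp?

Net feedback parameter λ = (−2.83) + (+0.395) + (-0.0391) + (-0.52) + (+0.602) + (+0.321) = -2.0711 W/m²/K.
ΔT = −F/λ = −3.75/(-2.0711) = 1.8 K.

1.8 K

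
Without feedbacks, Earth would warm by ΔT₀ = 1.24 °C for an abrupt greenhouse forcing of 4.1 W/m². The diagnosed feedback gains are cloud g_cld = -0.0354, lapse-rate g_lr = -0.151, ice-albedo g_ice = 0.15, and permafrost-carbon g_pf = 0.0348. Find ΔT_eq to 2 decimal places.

1.24 °C

Total gain g = -0.0354 − 0.151 + 0.15 + 0.0348 = -0.0016.
Amplification A = 1/(1 + 0.0016) = 0.9984.
ΔT = 1.24 × 0.9984 = 1.24 °C.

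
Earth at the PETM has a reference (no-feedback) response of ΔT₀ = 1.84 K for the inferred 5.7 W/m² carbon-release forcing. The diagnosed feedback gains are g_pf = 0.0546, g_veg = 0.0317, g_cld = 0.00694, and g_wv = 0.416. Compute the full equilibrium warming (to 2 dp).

Total gain g = 0.0546 + 0.0317 + 0.00694 + 0.416 = 0.50924.
Amplification A = 1/(1 − 0.50924) = 2.038.
ΔT = 1.84 × 2.038 = 3.75 K.

3.75 K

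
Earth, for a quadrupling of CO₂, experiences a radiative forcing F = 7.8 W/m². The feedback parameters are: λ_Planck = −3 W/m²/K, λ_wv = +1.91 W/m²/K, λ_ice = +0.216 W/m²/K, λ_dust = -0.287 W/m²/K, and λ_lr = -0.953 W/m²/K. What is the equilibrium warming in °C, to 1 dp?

Net feedback parameter λ = (−3) + (+1.91) + (+0.216) + (-0.287) + (-0.953) = -2.114 W/m²/K.
ΔT = −F/λ = −7.8/(-2.114) = 3.7 °C.

3.7 °C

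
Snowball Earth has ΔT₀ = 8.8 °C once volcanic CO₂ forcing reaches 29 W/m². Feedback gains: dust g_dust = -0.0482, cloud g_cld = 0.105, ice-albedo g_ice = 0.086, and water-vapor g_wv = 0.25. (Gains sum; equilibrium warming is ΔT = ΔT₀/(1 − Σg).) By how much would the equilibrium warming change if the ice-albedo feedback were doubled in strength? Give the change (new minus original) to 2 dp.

2.39 °C

Original: g = 0.3928, ΔT = 8.8/(1−0.3928) = 14.4928 °C.
With doubled ice-albedo: g' = 0.4788, ΔT' = 8.8/(1−0.4788) = 16.8841 °C.
Change = 16.8841 − 14.4928 = 2.39 °C.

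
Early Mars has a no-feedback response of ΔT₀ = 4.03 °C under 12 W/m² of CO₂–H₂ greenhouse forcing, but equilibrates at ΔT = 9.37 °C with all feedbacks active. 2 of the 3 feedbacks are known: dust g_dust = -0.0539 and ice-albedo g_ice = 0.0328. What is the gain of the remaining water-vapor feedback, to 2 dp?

0.59

Amplification A = ΔT/ΔT₀ = 9.37/4.03 = 2.325.
Total gain g = 1 − 1/A = 1 − 1/2.325 = 0.5699.
Known gains sum to -0.0539 + 0.0328 = -0.0211.
g_wv = 0.5699 + 0.0211 = 0.59.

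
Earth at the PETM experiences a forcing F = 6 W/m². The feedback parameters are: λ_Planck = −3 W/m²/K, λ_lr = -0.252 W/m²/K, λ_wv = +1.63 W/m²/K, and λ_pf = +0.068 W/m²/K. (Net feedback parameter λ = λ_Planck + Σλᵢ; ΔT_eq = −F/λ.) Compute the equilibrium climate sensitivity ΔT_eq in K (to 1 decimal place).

3.9 K

Net feedback parameter λ = (−3) + (-0.252) + (+1.63) + (+0.068) = -1.554 W/m²/K.
ΔT = −F/λ = −6/(-1.554) = 3.9 K.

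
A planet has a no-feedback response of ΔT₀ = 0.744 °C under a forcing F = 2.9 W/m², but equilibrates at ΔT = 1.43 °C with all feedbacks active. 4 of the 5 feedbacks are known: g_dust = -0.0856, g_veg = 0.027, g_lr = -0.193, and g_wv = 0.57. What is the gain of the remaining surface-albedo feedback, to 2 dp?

Amplification A = ΔT/ΔT₀ = 1.43/0.744 = 1.922.
Total gain g = 1 − 1/A = 1 − 1/1.922 = 0.4797.
Known gains sum to -0.0856 + 0.027 − 0.193 + 0.57 = 0.3184.
g_alb = 0.4797 − 0.3184 = 0.16.

0.16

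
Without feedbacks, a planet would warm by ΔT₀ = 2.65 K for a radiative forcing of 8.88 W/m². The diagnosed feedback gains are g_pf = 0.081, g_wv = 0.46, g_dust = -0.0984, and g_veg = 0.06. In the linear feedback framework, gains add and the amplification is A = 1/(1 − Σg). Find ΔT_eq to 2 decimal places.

Total gain g = 0.081 + 0.46 − 0.0984 + 0.06 = 0.5026.
Amplification A = 1/(1 − 0.5026) = 2.01.
ΔT = 2.65 × 2.01 = 5.33 K.

5.33 K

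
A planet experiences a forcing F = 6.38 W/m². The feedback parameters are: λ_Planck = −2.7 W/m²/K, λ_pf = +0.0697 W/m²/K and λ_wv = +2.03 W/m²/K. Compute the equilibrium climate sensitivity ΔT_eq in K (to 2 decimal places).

10.63 K

Net feedback parameter λ = (−2.7) + (+0.0697) + (+2.03) = -0.6003 W/m²/K.
ΔT = −F/λ = −6.38/(-0.6003) = 10.63 K.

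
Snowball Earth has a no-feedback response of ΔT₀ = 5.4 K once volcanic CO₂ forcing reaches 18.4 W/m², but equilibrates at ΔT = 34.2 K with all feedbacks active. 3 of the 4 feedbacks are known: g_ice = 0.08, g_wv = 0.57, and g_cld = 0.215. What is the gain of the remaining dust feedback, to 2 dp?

Amplification A = ΔT/ΔT₀ = 34.2/5.4 = 6.333.
Total gain g = 1 − 1/A = 1 − 1/6.333 = 0.8421.
Known gains sum to 0.08 + 0.57 + 0.215 = 0.865.
g_dust = 0.8421 − 0.865 = -0.02.

-0.02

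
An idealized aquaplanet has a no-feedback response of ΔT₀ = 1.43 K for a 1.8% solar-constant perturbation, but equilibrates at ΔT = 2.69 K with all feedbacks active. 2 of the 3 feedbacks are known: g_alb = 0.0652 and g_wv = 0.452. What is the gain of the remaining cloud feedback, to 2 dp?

-0.05

Amplification A = ΔT/ΔT₀ = 2.69/1.43 = 1.881.
Total gain g = 1 − 1/A = 1 − 1/1.881 = 0.4684.
Known gains sum to 0.0652 + 0.452 = 0.5172.
g_cld = 0.4684 − 0.5172 = -0.05.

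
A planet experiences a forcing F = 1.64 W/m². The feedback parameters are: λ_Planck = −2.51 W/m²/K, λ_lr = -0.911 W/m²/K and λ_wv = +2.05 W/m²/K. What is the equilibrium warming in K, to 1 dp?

Net feedback parameter λ = (−2.51) + (-0.911) + (+2.05) = -1.371 W/m²/K.
ΔT = −F/λ = −1.64/(-1.371) = 1.2 K.

1.2 K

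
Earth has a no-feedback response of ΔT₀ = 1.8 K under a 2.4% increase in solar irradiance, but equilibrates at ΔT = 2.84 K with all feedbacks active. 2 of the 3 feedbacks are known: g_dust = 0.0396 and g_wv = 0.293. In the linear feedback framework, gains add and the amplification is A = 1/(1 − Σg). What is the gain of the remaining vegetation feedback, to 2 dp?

Amplification A = ΔT/ΔT₀ = 2.84/1.8 = 1.578.
Total gain g = 1 − 1/A = 1 − 1/1.578 = 0.3663.
Known gains sum to 0.0396 + 0.293 = 0.3326.
g_veg = 0.3663 − 0.3326 = 0.03.

0.03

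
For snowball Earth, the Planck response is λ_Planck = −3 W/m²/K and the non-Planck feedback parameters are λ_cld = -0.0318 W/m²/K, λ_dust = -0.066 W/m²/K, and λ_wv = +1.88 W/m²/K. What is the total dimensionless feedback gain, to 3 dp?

0.594

Convert to gains: g_cld = -0.0318/3 = -0.0106; g_dust = -0.066/3 = -0.022; g_wv = 1.88/3 = 0.6267.
Total gain g = 0.5941.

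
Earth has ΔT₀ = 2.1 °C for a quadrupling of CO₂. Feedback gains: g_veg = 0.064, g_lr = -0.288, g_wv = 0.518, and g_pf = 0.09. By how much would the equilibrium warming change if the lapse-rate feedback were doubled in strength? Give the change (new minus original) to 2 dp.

Original: g = 0.384, ΔT = 2.1/(1−0.384) = 3.4091 °C.
With doubled lapse-rate: g' = 0.096, ΔT' = 2.1/(1−0.096) = 2.3230 °C.
Change = 2.3230 − 3.4091 = -1.09 °C.

-1.09 °C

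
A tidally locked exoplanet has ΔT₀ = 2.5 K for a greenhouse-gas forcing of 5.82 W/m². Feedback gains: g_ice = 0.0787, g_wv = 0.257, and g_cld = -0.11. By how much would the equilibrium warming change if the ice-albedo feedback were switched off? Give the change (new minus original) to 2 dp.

-0.30 K

Original: g = 0.2257, ΔT = 2.5/(1−0.2257) = 3.2287 K.
Without ice-albedo: g' = 0.147, ΔT' = 2.5/(1−0.147) = 2.9308 K.
Change = 2.9308 − 3.2287 = -0.30 K.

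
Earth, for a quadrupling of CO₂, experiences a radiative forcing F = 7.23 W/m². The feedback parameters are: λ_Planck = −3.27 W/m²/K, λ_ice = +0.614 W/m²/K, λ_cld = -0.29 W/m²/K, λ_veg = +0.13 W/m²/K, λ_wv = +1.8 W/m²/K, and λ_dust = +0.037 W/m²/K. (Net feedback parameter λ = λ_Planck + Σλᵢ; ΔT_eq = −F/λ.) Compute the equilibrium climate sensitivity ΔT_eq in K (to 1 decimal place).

7.4 K

Net feedback parameter λ = (−3.27) + (+0.614) + (-0.29) + (+0.13) + (+1.8) + (+0.037) = -0.979 W/m²/K.
ΔT = −F/λ = −7.23/(-0.979) = 7.4 K.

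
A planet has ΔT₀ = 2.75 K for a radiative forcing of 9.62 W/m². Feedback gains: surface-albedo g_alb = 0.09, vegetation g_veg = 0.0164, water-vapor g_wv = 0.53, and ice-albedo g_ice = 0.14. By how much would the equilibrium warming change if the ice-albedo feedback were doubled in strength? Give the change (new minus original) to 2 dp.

Original: g = 0.7764, ΔT = 2.75/(1−0.7764) = 12.2987 K.
With doubled ice-albedo: g' = 0.9164, ΔT' = 2.75/(1−0.9164) = 32.8947 K.
Change = 32.8947 − 12.2987 = 20.60 K.

20.60 K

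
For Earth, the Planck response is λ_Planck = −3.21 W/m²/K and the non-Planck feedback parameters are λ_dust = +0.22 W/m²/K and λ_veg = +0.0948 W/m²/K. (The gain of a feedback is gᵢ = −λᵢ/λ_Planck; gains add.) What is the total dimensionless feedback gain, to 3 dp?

Convert to gains: g_dust = 0.22/3.21 = 0.06854; g_veg = 0.0948/3.21 = 0.02953.
Total gain g = 0.09807.

0.098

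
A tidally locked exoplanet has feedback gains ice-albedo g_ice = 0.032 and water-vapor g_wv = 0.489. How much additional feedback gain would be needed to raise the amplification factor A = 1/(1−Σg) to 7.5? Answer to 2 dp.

0.35

Current total gain = 0.521.
Target gain for A = 7.5: g* = 1 − 1/7.5 = 0.8667.
Additional gain needed = 0.8667 − 0.521 = 0.35.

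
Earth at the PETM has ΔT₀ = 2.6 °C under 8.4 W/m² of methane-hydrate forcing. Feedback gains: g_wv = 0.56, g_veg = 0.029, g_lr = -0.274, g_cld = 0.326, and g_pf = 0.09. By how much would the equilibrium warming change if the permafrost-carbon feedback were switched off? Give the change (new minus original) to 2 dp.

-2.42 °C

Original: g = 0.731, ΔT = 2.6/(1−0.731) = 9.6654 °C.
Without permafrost-carbon: g' = 0.641, ΔT' = 2.6/(1−0.641) = 7.2423 °C.
Change = 7.2423 − 9.6654 = -2.42 °C.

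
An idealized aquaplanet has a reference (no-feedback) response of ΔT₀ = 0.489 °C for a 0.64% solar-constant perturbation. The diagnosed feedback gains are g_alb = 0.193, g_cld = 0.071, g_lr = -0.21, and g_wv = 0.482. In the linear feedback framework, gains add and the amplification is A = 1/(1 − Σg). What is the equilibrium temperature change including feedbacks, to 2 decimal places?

Total gain g = 0.193 + 0.071 − 0.21 + 0.482 = 0.536.
Amplification A = 1/(1 − 0.536) = 2.155.
ΔT = 0.489 × 2.155 = 1.05 °C.

1.05 °C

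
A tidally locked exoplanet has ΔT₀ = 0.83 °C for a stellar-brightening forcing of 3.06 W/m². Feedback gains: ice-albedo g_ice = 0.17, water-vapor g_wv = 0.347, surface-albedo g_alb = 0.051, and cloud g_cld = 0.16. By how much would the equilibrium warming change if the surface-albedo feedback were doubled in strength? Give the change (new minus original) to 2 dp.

Original: g = 0.728, ΔT = 0.83/(1−0.728) = 3.0515 °C.
With doubled surface-albedo: g' = 0.779, ΔT' = 0.83/(1−0.779) = 3.7557 °C.
Change = 3.7557 − 3.0515 = 0.70 °C.

0.70 °C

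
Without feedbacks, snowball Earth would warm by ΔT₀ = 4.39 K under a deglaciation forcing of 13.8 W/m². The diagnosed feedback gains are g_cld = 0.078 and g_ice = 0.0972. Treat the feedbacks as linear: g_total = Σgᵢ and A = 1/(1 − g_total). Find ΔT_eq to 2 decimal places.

5.32 K

Total gain g = 0.078 + 0.0972 = 0.1752.
Amplification A = 1/(1 − 0.1752) = 1.212.
ΔT = 4.39 × 1.212 = 5.32 K.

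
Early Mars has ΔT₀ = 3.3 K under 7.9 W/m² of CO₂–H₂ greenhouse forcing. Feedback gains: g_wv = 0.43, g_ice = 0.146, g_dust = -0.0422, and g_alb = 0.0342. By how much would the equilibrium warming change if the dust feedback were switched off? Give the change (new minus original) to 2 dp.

Original: g = 0.568, ΔT = 3.3/(1−0.568) = 7.6389 K.
Without dust: g' = 0.6102, ΔT' = 3.3/(1−0.6102) = 8.4659 K.
Change = 8.4659 − 7.6389 = 0.83 K.

0.83 K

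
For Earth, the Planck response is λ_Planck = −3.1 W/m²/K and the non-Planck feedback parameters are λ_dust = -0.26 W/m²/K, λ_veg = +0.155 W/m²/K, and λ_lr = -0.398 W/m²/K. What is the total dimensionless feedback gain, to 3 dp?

-0.162

Convert to gains: g_dust = -0.26/3.1 = -0.08387; g_veg = 0.155/3.1 = 0.05; g_lr = -0.398/3.1 = -0.1284.
Total gain g = -0.16227.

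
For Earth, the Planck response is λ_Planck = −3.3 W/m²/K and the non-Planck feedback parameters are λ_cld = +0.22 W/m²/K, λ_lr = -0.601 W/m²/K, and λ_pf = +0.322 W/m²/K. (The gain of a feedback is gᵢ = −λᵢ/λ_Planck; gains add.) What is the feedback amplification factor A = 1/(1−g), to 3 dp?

0.982

Convert to gains: g_cld = 0.22/3.3 = 0.06667; g_lr = -0.601/3.3 = -0.1821; g_pf = 0.322/3.3 = 0.09758.
Total gain g = -0.01785.
A = 1/(1 + 0.01785) = 0.982.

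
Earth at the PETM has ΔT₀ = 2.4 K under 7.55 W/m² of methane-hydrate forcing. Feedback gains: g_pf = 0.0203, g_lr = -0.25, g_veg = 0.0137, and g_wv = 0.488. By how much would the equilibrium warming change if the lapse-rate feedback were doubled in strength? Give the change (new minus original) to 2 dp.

-0.84 K

Original: g = 0.272, ΔT = 2.4/(1−0.272) = 3.2967 K.
With doubled lapse-rate: g' = 0.022, ΔT' = 2.4/(1−0.022) = 2.4540 K.
Change = 2.4540 − 3.2967 = -0.84 K.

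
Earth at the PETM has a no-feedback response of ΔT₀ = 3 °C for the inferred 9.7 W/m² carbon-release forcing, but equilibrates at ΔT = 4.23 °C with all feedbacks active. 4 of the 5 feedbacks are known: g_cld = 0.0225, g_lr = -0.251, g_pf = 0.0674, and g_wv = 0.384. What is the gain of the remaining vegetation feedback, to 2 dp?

0.07

Amplification A = ΔT/ΔT₀ = 4.23/3 = 1.41.
Total gain g = 1 − 1/A = 1 − 1/1.41 = 0.2908.
Known gains sum to 0.0225 − 0.251 + 0.0674 + 0.384 = 0.2229.
g_veg = 0.2908 − 0.2229 = 0.07.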